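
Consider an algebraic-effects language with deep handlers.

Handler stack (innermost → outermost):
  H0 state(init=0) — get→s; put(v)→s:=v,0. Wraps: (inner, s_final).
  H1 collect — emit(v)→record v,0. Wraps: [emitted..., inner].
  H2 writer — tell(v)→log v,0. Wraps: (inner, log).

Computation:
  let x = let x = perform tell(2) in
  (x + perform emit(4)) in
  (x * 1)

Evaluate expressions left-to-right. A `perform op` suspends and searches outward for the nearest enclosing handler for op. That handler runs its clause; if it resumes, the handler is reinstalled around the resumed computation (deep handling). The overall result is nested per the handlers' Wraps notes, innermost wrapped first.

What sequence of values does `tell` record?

Evaluation trace:
tell(2) @ H2 ⇒ log+=2
emit(4) @ H1 ⇒ out+=4
H0 returns (0, 0)
H1 returns [4, (0, 0)]
H2 returns ([4, (0, 0)], (2))
= ([4, (0, 0)], (2))

Answer: (2)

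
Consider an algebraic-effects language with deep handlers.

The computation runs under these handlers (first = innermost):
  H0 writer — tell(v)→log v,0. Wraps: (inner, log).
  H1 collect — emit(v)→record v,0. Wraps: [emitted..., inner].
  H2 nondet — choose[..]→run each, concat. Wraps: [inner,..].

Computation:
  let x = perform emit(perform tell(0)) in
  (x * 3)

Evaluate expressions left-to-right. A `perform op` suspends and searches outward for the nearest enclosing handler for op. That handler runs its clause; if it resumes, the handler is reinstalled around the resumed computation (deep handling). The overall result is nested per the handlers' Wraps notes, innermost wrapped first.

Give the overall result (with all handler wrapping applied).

Step-by-step:
tell(0) @ H0 ⇒ log+=0
emit(0) @ H1 ⇒ out+=0
H0 returns (0, (0))
H1 returns [0, (0, (0))]
H2 returns [[0, (0, (0))]]
= [[0, (0, (0))]]

Answer: [[0, (0, (0))]]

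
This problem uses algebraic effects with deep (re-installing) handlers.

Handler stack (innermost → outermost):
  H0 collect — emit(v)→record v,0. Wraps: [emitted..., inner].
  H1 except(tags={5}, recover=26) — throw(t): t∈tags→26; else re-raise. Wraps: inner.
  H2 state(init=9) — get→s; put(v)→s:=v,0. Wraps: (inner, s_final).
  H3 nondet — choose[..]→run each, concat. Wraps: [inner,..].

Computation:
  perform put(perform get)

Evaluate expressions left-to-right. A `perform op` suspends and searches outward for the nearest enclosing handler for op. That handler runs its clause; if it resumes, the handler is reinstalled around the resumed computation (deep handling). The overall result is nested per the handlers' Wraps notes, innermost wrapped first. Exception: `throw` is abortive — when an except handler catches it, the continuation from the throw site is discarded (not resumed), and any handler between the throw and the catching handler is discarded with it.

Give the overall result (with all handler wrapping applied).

Answer: [([0], 9)]

Step-by-step:
get @ H2 ⇒ 9
put(9) @ H2 ⇒ s:=9
H0 returns [0]
H1 returns [0]
H2 returns ([0], 9)
H3 returns [([0], 9)]
= [([0], 9)]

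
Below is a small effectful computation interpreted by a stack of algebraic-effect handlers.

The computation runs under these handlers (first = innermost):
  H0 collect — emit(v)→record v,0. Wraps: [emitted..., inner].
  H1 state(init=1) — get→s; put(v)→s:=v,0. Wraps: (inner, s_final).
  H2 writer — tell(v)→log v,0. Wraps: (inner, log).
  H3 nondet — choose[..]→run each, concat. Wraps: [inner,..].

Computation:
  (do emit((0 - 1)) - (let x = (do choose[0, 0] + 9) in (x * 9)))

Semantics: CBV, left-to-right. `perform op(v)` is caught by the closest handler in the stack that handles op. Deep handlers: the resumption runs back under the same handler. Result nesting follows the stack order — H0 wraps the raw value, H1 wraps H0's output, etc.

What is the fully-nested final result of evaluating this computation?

Answer: [(([-1, -81], 1), ()), (([-1, -81], 1), ())]

Step-by-step:
emit(-1) @ H0 ⇒ out+=-1
choose[0, 0] @ H3
  branch[0] choose=0:
    H0 returns [-1, -81]
    H1 returns ([-1, -81], 1)
    H2 returns (([-1, -81], 1), ())
    H3 returns [(([-1, -81], 1), ())]
  branch[1] choose=0:
    H0 returns [-1, -81]
    H1 returns ([-1, -81], 1)
    H2 returns (([-1, -81], 1), ())
    H3 returns [(([-1, -81], 1), ())]
= [(([-1, -81], 1), ()), (([-1, -81], 1), ())]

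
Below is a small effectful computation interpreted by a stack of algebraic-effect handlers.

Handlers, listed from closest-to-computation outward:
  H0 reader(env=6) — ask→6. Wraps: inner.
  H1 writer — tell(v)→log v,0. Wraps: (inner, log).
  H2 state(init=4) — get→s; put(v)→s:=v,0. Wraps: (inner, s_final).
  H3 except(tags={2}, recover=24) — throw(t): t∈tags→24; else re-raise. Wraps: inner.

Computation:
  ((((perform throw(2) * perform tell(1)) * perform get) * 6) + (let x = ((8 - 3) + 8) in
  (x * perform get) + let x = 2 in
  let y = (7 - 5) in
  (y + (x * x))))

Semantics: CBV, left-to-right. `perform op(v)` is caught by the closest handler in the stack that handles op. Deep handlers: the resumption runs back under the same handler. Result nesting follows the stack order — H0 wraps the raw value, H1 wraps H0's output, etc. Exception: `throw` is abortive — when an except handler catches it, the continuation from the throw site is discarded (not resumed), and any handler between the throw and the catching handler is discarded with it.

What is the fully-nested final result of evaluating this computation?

Evaluation trace:
throw(2) @ H3 caught ⇒ 24
= 24

Answer: 24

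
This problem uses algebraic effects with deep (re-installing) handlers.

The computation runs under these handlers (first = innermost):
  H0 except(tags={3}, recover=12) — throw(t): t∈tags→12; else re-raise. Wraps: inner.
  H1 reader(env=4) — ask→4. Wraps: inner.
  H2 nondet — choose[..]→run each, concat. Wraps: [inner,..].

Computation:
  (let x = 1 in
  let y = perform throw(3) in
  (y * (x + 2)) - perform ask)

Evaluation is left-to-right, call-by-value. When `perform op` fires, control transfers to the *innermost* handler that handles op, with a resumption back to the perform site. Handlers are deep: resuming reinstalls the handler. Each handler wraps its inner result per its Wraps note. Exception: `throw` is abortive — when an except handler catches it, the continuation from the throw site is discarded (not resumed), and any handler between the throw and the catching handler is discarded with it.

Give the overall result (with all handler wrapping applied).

Working:
throw(3) @ H0 caught ⇒ 12
H1 returns 12
H2 returns [12]
= [12]

Answer: [12]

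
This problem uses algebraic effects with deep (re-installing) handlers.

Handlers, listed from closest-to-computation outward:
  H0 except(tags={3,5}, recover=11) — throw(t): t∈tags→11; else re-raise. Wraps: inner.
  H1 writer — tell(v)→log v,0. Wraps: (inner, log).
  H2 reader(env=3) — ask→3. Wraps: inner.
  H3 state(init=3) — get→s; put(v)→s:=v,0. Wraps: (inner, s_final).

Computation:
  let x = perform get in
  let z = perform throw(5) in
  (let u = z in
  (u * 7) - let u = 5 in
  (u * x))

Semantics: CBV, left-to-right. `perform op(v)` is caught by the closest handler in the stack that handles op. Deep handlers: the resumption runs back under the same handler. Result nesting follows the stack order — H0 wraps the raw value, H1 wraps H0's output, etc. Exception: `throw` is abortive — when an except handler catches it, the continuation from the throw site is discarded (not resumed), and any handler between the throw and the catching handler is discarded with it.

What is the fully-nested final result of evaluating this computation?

Answer: ((11, ()), 3)

Evaluation trace:
get @ H3 ⇒ 3
throw(5) @ H0 caught ⇒ 11
H1 returns (11, ())
H2 returns (11, ())
H3 returns ((11, ()), 3)
= ((11, ()), 3)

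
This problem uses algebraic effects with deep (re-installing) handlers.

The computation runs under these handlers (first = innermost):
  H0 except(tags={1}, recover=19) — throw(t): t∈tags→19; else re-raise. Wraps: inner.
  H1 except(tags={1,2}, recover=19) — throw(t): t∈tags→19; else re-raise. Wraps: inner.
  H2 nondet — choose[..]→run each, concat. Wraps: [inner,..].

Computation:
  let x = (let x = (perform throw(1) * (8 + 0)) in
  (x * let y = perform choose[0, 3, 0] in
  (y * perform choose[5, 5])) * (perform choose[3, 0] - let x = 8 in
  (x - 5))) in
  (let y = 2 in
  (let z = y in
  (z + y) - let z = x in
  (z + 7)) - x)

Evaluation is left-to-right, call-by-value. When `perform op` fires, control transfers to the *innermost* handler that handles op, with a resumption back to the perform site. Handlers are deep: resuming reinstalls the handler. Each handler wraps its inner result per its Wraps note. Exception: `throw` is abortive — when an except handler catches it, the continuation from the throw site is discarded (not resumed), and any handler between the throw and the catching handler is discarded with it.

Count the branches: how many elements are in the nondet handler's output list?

Answer: 1

Evaluation trace:
throw(1) @ H0 caught ⇒ 19
H1 returns 19
H2 returns [19]
= [19]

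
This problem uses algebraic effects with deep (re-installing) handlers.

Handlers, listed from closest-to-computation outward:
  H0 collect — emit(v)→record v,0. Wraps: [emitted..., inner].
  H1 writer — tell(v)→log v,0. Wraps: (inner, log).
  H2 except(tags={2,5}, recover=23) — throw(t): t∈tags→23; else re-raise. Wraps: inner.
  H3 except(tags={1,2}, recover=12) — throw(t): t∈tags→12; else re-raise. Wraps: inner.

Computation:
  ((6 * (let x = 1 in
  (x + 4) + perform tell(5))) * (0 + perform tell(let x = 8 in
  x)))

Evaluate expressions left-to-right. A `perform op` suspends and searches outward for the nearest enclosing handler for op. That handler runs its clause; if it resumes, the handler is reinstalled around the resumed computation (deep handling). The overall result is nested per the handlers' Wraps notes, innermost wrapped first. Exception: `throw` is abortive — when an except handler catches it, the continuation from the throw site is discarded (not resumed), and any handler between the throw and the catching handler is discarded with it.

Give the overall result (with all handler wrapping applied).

Working:
tell(5) @ H1 ⇒ log+=5
tell(8) @ H1 ⇒ log+=8
H0 returns [0]
H1 returns ([0], (5, 8))
H2 returns ([0], (5, 8))
H3 returns ([0], (5, 8))
= ([0], (5, 8))

Answer: ([0], (5, 8))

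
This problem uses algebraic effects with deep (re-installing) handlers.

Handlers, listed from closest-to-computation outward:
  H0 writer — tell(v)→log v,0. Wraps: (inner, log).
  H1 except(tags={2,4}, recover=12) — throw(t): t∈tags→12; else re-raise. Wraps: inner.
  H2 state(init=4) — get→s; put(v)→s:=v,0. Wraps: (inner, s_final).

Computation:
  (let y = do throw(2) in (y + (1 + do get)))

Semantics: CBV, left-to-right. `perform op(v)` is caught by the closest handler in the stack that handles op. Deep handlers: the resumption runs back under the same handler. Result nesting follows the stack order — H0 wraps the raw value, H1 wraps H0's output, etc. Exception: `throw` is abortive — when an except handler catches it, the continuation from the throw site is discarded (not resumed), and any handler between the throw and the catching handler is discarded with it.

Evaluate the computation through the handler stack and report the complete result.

Working:
throw(2) @ H1 caught ⇒ 12
H2 returns (12, 4)
= (12, 4)

Answer: (12, 4)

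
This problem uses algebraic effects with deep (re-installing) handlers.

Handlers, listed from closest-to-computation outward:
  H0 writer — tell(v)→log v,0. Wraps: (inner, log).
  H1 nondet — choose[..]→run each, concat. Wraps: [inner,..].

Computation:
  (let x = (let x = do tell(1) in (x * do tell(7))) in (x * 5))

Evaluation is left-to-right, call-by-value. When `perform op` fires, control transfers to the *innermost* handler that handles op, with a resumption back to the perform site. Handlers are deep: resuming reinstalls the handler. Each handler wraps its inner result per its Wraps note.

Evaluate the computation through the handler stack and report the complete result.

Evaluation trace:
tell(1) @ H0 ⇒ log+=1
tell(7) @ H0 ⇒ log+=7
H0 returns (0, (1, 7))
H1 returns [(0, (1, 7))]
= [(0, (1, 7))]

Answer: [(0, (1, 7))]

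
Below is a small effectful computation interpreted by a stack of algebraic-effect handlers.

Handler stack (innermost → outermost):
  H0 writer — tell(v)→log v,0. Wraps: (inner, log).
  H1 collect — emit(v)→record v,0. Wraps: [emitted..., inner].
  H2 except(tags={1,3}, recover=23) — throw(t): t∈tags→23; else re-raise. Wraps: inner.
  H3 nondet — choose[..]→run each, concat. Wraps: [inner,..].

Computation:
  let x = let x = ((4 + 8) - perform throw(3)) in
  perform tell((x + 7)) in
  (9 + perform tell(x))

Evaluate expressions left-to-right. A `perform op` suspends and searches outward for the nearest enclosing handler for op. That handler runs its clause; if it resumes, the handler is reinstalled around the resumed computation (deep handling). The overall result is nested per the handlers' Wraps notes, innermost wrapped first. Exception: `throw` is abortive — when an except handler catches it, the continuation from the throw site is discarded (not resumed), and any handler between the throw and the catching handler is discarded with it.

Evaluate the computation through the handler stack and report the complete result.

Answer: [23]

Step-by-step:
throw(3) @ H2 caught ⇒ 23
H3 returns [23]
= [23]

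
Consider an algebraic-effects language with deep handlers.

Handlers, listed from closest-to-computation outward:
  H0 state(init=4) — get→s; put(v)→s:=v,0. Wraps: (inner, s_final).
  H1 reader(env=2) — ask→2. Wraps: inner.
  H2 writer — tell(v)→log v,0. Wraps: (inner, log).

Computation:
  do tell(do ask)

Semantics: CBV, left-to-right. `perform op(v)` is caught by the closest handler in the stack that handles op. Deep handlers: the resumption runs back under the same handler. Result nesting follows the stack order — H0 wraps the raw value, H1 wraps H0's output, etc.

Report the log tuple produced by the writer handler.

Evaluation trace:
ask @ H1 ⇒ 2
tell(2) @ H2 ⇒ log+=2
H0 returns (0, 4)
H1 returns (0, 4)
H2 returns ((0, 4), (2))
= ((0, 4), (2))

Answer: (2)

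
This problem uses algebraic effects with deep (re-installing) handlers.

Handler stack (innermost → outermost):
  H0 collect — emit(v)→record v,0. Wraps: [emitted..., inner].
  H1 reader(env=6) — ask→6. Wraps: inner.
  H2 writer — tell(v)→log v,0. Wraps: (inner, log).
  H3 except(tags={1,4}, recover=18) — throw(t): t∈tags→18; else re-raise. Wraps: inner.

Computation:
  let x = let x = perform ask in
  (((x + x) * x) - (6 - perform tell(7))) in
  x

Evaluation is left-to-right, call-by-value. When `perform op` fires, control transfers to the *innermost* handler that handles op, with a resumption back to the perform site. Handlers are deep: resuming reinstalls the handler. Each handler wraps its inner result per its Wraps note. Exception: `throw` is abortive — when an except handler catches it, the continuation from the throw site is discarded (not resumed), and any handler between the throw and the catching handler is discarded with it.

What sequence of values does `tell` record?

Answer: (7)

Step-by-step:
ask @ H1 ⇒ 6
tell(7) @ H2 ⇒ log+=7
H0 returns [66]
H1 returns [66]
H2 returns ([66], (7))
H3 returns ([66], (7))
= ([66], (7))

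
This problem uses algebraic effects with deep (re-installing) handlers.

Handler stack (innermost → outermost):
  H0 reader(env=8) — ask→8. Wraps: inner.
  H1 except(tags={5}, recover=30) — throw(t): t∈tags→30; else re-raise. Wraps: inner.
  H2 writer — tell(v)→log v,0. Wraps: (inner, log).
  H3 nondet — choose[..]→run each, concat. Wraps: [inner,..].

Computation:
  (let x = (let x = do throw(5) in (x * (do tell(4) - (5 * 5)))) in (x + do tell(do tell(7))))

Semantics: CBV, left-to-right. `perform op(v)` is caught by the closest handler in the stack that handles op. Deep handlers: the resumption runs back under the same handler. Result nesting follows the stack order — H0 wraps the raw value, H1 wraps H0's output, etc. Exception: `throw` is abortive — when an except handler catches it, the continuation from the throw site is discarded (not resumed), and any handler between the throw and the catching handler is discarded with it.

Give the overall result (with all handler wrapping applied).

Evaluation trace:
throw(5) @ H1 caught ⇒ 30
H2 returns (30, ())
H3 returns [(30, ())]
= [(30, ())]

Answer: [(30, ())]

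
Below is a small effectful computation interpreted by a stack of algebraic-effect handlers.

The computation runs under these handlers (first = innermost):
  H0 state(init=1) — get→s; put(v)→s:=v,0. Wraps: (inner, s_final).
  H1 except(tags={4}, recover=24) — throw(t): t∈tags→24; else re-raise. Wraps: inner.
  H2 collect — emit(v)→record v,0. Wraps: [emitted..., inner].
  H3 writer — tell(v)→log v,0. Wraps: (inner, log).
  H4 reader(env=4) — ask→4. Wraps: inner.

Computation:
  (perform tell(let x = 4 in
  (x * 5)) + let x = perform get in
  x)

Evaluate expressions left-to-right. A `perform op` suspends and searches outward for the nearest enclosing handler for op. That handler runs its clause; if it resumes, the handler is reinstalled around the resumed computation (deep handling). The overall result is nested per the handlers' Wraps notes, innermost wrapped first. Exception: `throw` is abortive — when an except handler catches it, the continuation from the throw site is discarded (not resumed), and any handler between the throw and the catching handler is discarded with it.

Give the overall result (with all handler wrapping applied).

Answer: ([(1, 1)], (20))

Step-by-step:
tell(20) @ H3 ⇒ log+=20
get @ H0 ⇒ 1
H0 returns (1, 1)
H1 returns (1, 1)
H2 returns [(1, 1)]
H3 returns ([(1, 1)], (20))
H4 returns ([(1, 1)], (20))
= ([(1, 1)], (20))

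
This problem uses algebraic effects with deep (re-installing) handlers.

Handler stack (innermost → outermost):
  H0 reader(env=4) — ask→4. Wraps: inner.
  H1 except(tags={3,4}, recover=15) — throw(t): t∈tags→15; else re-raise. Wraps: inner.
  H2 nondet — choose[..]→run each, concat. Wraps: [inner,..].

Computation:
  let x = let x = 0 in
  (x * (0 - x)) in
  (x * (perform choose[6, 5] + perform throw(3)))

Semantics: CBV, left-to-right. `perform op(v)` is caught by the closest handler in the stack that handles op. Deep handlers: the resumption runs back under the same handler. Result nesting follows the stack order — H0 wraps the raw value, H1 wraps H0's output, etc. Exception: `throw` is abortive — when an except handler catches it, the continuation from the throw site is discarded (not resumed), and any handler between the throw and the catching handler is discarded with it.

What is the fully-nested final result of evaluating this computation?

Answer: [15, 15]

Step-by-step:
choose[6, 5] @ H2
  branch[0] choose=6:
    throw(3) @ H1 caught ⇒ 15
    H2 returns [15]
  branch[1] choose=5:
    throw(3) @ H1 caught ⇒ 15
    H2 returns [15]
= [15, 15]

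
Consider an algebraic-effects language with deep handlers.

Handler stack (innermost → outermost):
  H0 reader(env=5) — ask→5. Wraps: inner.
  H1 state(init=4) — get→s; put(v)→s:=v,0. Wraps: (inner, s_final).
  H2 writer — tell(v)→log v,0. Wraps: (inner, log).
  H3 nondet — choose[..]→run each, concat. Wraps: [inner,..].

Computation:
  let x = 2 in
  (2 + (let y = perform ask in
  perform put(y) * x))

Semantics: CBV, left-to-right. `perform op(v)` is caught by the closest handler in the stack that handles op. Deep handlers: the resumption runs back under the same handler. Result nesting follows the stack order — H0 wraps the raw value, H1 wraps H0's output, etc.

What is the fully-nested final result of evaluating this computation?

Working:
ask @ H0 ⇒ 5
put(5) @ H1 ⇒ s:=5
H0 returns 2
H1 returns (2, 5)
H2 returns ((2, 5), ())
H3 returns [((2, 5), ())]
= [((2, 5), ())]

Answer: [((2, 5), ())]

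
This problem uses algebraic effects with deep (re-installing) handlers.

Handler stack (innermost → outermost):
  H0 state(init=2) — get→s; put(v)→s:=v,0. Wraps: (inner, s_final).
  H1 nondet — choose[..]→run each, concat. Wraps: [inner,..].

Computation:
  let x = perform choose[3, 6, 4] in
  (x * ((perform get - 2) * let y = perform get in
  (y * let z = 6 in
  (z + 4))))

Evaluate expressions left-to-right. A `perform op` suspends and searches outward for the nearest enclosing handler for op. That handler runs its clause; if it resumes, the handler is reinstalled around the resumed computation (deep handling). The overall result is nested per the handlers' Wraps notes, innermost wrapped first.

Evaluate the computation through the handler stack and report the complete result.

Step-by-step:
choose[3, 6, 4] @ H1
  branch[0] choose=3:
    get @ H0 ⇒ 2
    get @ H0 ⇒ 2
    H0 returns (0, 2)
    H1 returns [(0, 2)]
  branch[1] choose=6:
    get @ H0 ⇒ 2
    get @ H0 ⇒ 2
    H0 returns (0, 2)
    H1 returns [(0, 2)]
  branch[2] choose=4:
    get @ H0 ⇒ 2
    get @ H0 ⇒ 2
    H0 returns (0, 2)
    H1 returns [(0, 2)]
= [(0, 2), (0, 2), (0, 2)]

Answer: [(0, 2), (0, 2), (0, 2)]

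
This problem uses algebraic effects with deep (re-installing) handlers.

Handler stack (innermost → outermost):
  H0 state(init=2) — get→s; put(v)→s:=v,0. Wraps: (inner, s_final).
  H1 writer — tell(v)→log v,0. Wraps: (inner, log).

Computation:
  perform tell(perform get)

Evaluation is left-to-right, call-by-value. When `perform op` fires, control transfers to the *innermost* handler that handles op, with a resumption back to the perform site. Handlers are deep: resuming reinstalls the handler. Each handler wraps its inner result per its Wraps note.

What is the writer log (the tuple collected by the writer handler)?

Answer: (2)

Step-by-step:
get @ H0 ⇒ 2
tell(2) @ H1 ⇒ log+=2
H0 returns (0, 2)
H1 returns ((0, 2), (2))
= ((0, 2), (2))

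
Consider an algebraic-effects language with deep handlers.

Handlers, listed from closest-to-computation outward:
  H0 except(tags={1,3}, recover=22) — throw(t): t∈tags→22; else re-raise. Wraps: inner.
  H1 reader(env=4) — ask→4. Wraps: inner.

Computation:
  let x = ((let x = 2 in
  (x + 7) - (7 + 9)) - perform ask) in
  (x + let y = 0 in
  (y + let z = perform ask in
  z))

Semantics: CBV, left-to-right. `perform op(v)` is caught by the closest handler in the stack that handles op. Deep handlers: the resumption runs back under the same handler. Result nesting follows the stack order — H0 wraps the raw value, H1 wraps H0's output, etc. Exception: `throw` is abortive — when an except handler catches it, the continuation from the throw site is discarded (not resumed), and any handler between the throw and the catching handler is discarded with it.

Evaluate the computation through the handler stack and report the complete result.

Answer: -7

Step-by-step:
ask @ H1 ⇒ 4
ask @ H1 ⇒ 4
H0 returns -7
H1 returns -7
= -7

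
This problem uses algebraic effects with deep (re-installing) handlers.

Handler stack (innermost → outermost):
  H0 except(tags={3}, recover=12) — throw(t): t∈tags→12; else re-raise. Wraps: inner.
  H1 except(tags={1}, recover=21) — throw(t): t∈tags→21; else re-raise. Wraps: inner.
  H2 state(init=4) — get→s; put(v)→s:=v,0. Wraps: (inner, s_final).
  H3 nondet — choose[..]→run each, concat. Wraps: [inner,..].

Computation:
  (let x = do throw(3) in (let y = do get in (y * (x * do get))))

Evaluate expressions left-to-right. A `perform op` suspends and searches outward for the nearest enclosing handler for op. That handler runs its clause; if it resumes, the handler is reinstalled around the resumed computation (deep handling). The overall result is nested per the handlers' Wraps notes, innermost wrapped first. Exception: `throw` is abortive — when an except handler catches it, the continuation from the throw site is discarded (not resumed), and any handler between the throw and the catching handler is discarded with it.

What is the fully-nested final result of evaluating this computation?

Step-by-step:
throw(3) @ H0 caught ⇒ 12
H1 returns 12
H2 returns (12, 4)
H3 returns [(12, 4)]
= [(12, 4)]

Answer: [(12, 4)]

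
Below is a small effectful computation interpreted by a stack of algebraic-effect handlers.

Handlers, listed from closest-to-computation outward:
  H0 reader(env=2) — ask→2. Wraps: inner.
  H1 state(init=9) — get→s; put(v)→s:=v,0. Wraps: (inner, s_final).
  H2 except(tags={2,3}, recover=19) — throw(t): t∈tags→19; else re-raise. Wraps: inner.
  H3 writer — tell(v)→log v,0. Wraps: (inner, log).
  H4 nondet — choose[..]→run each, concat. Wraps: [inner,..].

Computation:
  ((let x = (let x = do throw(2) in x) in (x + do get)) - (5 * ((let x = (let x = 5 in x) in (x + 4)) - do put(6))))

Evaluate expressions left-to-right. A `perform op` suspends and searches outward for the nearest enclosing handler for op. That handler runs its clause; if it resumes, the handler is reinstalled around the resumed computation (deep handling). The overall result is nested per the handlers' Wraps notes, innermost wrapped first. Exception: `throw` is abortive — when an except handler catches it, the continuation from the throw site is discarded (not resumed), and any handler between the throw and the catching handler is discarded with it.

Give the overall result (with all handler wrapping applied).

Working:
throw(2) @ H2 caught ⇒ 19
H3 returns (19, ())
H4 returns [(19, ())]
= [(19, ())]

Answer: [(19, ())]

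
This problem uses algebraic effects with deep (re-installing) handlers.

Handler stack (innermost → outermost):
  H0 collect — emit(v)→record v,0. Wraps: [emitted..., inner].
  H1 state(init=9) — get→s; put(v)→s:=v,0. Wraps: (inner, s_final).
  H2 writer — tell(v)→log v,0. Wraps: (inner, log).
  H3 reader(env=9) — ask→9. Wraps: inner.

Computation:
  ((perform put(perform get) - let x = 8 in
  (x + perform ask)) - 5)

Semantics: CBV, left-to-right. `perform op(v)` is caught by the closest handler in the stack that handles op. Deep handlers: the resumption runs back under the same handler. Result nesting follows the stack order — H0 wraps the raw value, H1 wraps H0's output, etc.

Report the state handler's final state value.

Answer: 9

Evaluation trace:
get @ H1 ⇒ 9
put(9) @ H1 ⇒ s:=9
ask @ H3 ⇒ 9
H0 returns [-22]
H1 returns ([-22], 9)
H2 returns (([-22], 9), ())
H3 returns (([-22], 9), ())
= (([-22], 9), ())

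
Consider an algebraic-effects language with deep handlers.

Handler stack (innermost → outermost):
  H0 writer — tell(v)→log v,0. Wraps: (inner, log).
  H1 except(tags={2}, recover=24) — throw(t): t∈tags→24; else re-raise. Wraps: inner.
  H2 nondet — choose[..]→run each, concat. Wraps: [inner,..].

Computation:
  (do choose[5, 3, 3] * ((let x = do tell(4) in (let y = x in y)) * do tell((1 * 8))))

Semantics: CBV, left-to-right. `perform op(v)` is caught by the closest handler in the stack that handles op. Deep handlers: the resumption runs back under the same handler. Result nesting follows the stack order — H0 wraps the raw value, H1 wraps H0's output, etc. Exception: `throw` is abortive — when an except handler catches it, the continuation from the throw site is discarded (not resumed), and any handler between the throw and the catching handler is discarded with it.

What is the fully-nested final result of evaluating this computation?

Answer: [(0, (4, 8)), (0, (4, 8)), (0, (4, 8))]

Working:
choose[5, 3, 3] @ H2
  branch[0] choose=5:
    tell(4) @ H0 ⇒ log+=4
    tell(8) @ H0 ⇒ log+=8
    H0 returns (0, (4, 8))
    H1 returns (0, (4, 8))
    H2 returns [(0, (4, 8))]
  branch[1] choose=3:
    tell(4) @ H0 ⇒ log+=4
    tell(8) @ H0 ⇒ log+=8
    H0 returns (0, (4, 8))
    H1 returns (0, (4, 8))
    H2 returns [(0, (4, 8))]
  branch[2] choose=3:
    tell(4) @ H0 ⇒ log+=4
    tell(8) @ H0 ⇒ log+=8
    H0 returns (0, (4, 8))
    H1 returns (0, (4, 8))
    H2 returns [(0, (4, 8))]
= [(0, (4, 8)), (0, (4, 8)), (0, (4, 8))]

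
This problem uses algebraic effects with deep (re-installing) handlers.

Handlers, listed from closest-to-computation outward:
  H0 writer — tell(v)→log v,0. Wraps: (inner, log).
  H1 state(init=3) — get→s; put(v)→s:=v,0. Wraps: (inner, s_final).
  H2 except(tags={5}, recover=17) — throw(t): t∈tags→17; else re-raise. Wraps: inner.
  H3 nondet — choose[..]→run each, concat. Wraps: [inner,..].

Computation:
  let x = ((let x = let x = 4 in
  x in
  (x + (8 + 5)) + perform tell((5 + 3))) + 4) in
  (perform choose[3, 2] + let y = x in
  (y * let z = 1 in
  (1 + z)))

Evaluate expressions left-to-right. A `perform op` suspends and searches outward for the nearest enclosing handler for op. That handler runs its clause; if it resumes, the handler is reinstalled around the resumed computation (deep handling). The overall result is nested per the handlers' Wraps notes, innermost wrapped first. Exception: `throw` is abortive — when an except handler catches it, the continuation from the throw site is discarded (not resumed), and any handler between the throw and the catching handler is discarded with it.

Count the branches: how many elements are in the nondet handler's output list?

Answer: 2

Working:
tell(8) @ H0 ⇒ log+=8
choose[3, 2] @ H3
  branch[0] choose=3:
    H0 returns (45, (8))
    H1 returns ((45, (8)), 3)
    H2 returns ((45, (8)), 3)
    H3 returns [((45, (8)), 3)]
  branch[1] choose=2:
    H0 returns (44, (8))
    H1 returns ((44, (8)), 3)
    H2 returns ((44, (8)), 3)
    H3 returns [((44, (8)), 3)]
= [((45, (8)), 3), ((44, (8)), 3)]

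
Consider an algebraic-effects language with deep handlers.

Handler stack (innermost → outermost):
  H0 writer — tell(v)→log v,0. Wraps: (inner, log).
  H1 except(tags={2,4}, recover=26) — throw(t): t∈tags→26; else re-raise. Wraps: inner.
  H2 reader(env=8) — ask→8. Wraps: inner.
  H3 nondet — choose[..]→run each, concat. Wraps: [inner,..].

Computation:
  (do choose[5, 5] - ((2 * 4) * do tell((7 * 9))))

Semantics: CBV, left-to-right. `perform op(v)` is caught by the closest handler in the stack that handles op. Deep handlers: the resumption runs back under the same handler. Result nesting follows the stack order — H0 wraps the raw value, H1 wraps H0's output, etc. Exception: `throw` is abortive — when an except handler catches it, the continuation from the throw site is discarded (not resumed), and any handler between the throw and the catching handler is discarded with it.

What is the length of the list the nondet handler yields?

Answer: 2

Working:
choose[5, 5] @ H3
  branch[0] choose=5:
    tell(63) @ H0 ⇒ log+=63
    H0 returns (5, (63))
    H1 returns (5, (63))
    H2 returns (5, (63))
    H3 returns [(5, (63))]
  branch[1] choose=5:
    tell(63) @ H0 ⇒ log+=63
    H0 returns (5, (63))
    H1 returns (5, (63))
    H2 returns (5, (63))
    H3 returns [(5, (63))]
= [(5, (63)), (5, (63))]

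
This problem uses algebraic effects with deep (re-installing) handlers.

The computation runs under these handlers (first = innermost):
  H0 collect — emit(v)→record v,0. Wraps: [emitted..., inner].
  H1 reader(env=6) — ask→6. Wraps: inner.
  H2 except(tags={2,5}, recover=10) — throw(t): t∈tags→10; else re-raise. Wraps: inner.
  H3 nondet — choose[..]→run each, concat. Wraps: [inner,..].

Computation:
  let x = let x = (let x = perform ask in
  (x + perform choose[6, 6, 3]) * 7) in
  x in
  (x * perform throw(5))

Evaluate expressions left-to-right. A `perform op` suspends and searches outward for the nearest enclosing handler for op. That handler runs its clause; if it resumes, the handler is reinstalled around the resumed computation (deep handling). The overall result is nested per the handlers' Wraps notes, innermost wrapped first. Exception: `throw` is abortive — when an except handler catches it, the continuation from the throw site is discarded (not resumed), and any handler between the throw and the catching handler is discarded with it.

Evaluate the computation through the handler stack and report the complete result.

Step-by-step:
ask @ H1 ⇒ 6
choose[6, 6, 3] @ H3
  branch[0] choose=6:
    throw(5) @ H2 caught ⇒ 10
    H3 returns [10]
  branch[1] choose=6:
    throw(5) @ H2 caught ⇒ 10
    H3 returns [10]
  branch[2] choose=3:
    throw(5) @ H2 caught ⇒ 10
    H3 returns [10]
= [10, 10, 10]

Answer: [10, 10, 10]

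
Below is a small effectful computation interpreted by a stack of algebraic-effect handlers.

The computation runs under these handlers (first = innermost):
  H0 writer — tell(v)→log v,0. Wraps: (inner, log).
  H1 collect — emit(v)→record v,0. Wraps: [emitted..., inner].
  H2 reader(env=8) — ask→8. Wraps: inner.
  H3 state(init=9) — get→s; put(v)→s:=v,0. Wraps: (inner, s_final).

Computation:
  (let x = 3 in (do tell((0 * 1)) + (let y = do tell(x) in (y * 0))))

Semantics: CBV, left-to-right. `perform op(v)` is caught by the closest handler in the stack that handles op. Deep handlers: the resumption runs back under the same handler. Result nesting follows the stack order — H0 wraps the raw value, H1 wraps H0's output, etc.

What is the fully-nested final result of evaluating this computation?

Answer: ([(0, (0, 3))], 9)

Step-by-step:
tell(0) @ H0 ⇒ log+=0
tell(3) @ H0 ⇒ log+=3
H0 returns (0, (0, 3))
H1 returns [(0, (0, 3))]
H2 returns [(0, (0, 3))]
H3 returns ([(0, (0, 3))], 9)
= ([(0, (0, 3))], 9)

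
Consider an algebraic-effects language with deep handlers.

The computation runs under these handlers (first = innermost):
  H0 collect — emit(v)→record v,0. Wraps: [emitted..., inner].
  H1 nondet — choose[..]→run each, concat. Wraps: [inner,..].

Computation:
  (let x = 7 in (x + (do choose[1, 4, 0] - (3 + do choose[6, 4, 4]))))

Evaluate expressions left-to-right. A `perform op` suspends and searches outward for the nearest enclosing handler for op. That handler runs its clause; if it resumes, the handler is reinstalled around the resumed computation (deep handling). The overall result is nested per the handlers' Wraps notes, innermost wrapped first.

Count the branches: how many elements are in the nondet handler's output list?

Working:
choose[1, 4, 0] @ H1
  branch[0] choose=1:
    choose[6, 4, 4] @ H1
      branch[0] choose=6:
        H0 returns [-1]
        H1 returns [[-1]]
      branch[1] choose=4:
        H0 returns [1]
        H1 returns [[1]]
      branch[2] choose=4:
        H0 returns [1]
        H1 returns [[1]]
  branch[1] choose=4:
    choose[6, 4, 4] @ H1
      branch[0] choose=6:
        H0 returns [2]
        H1 returns [[2]]
      branch[1] choose=4:
        H0 returns [4]
        H1 returns [[4]]
      branch[2] choose=4:
        H0 returns [4]
        H1 returns [[4]]
  branch[2] choose=0:
    choose[6, 4, 4] @ H1
      branch[0] choose=6:
        H0 returns [-2]
        H1 returns [[-2]]
      branch[1] choose=4:
        H0 returns [0]
        H1 returns [[0]]
      branch[2] choose=4:
        H0 returns [0]
        H1 returns [[0]]
= [[-1], [1], [1], [2], [4], [4], [-2], [0], [0]]

Answer: 9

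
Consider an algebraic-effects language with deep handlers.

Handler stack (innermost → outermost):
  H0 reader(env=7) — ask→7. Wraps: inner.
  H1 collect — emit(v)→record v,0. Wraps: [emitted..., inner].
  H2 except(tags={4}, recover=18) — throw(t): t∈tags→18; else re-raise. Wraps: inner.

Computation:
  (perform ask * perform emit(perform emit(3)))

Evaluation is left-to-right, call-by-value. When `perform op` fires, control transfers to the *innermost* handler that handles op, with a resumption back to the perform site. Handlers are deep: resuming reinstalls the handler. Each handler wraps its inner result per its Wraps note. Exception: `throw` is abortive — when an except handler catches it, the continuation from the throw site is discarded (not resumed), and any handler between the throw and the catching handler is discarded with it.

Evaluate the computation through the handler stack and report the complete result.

Step-by-step:
ask @ H0 ⇒ 7
emit(3) @ H1 ⇒ out+=3
emit(0) @ H1 ⇒ out+=0
H0 returns 0
H1 returns [3, 0, 0]
H2 returns [3, 0, 0]
= [3, 0, 0]

Answer: [3, 0, 0]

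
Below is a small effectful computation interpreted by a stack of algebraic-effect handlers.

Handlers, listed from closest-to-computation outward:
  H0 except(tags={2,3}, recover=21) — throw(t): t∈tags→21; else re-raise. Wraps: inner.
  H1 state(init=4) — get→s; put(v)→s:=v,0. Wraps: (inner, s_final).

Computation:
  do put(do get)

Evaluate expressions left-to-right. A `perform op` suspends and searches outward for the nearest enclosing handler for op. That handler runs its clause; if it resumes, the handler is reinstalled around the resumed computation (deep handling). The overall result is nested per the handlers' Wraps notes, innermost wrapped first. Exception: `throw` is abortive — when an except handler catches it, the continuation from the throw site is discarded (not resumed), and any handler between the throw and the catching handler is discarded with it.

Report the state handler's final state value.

Evaluation trace:
get @ H1 ⇒ 4
put(4) @ H1 ⇒ s:=4
H0 returns 0
H1 returns (0, 4)
= (0, 4)

Answer: 4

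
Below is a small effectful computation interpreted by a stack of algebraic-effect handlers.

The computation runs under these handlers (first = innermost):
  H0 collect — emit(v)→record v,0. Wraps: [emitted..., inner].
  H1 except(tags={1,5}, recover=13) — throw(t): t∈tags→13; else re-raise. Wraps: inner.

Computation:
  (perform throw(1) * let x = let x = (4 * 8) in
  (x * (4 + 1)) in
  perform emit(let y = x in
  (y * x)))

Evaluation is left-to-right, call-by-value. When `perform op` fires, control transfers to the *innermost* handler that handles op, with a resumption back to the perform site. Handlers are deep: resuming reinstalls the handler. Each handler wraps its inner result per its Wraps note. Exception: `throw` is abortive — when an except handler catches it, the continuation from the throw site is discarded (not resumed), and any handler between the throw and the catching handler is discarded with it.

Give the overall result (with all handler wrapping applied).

Answer: 13

Evaluation trace:
throw(1) @ H1 caught ⇒ 13
= 13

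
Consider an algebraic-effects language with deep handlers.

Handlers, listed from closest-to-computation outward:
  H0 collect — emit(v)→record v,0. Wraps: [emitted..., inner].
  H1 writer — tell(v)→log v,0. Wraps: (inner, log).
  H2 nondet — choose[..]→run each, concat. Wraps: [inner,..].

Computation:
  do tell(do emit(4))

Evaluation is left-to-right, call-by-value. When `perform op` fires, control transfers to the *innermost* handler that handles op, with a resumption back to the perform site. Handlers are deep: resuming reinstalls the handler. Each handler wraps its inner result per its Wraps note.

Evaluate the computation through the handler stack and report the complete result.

Answer: [([4, 0], (0))]

Step-by-step:
emit(4) @ H0 ⇒ out+=4
tell(0) @ H1 ⇒ log+=0
H0 returns [4, 0]
H1 returns ([4, 0], (0))
H2 returns [([4, 0], (0))]
= [([4, 0], (0))]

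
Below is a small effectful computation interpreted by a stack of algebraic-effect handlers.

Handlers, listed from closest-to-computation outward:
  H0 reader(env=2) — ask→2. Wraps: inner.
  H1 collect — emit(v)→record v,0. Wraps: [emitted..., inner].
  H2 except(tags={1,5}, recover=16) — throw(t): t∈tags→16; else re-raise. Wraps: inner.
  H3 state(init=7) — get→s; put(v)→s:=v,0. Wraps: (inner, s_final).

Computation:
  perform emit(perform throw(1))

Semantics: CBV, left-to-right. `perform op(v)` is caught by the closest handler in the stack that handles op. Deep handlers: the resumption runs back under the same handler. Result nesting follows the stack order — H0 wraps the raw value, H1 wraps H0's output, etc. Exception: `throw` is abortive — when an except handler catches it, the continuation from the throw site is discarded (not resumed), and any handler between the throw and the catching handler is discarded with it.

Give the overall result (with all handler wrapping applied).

Answer: (16, 7)

Working:
throw(1) @ H2 caught ⇒ 16
H3 returns (16, 7)
= (16, 7)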